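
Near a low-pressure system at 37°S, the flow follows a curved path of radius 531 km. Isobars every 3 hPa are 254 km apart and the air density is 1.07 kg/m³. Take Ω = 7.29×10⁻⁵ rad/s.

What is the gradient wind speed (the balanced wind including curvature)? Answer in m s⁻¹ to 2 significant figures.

Coriolis parameter at 37°S:
f = 2Ω sin φ = 2 × 7.29×10⁻⁵ × sin 37° = 8.77×10⁻⁵ s⁻¹
Pressure gradient: |∂P/∂n| = 300 Pa / 254000 m = 1.18×10⁻³ Pa/m
Geostrophic speed: V_g = |∂P/∂n|/(fρ) = 1.18×10⁻³/(8.77×10⁻⁵ × 1.07) = 12.6 m/s
Around a low, centrifugal force acts outward with Coriolis, so pressure-gradient force balances both:
(1/ρ)|∂P/∂n| = fV + V²/R  →  V² + fR·V − fR·V_g = 0
With fR = 8.77×10⁻⁵ × 531×10³ m = 46.6 m/s:
V = [−fR + √((fR)² + 4 fR V_g)]/2 = [−46.6 + √(46.6² + 4×46.6×12.6)]/2 = 10.3 m/s
Subgeostrophic (V < V_g = 12.6 m/s), as expected around a low.

10 m s⁻¹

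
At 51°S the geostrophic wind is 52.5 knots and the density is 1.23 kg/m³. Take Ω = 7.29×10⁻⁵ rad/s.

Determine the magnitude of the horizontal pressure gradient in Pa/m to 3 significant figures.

3.76×10⁻³ Pa/m

Coriolis parameter at 51°S:
f = 2Ω sin φ = 2 × 7.29×10⁻⁵ × sin 51° = 1.13×10⁻⁴ s⁻¹
Wind speed in SI: 52.5 knots = 27.0 m/s
Geostrophic balance rearranged: |∂P/∂n| = f ρ V_g
|∂P/∂n| = 1.13×10⁻⁴ × 1.23 × 27.0 = 3.76×10⁻³ Pa/m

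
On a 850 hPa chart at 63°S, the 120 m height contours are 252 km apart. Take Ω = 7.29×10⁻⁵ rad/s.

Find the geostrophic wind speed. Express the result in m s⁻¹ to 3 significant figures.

Coriolis parameter at 63°S:
f = 2Ω sin φ = 2 × 7.29×10⁻⁵ × sin 63° = 1.30×10⁻⁴ s⁻¹
Height gradient: |∂Z/∂n| = 120 m / 252000 m = 4.76×10⁻⁴
On a pressure surface, geostrophic balance gives V_g = (g/f)|∂Z/∂n|:
V_g = 9.81 × 4.76×10⁻⁴ / 1.30×10⁻⁴ = 36.0 m/s

36.0 m s⁻¹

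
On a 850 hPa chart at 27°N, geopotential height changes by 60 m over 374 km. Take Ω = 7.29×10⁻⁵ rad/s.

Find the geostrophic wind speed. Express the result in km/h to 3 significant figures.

Coriolis parameter at 27°N:
f = 2Ω sin φ = 2 × 7.29×10⁻⁵ × sin 27° = 6.62×10⁻⁵ s⁻¹
Height gradient: |∂Z/∂n| = 60 m / 374000 m = 1.60×10⁻⁴
On a pressure surface, geostrophic balance gives V_g = (g/f)|∂Z/∂n|:
V_g = 9.81 × 1.60×10⁻⁴ / 6.62×10⁻⁵ = 23.8 m/s
Converting: 23.8 m/s × 3.6 = 85.6 km/h

85.6 km/h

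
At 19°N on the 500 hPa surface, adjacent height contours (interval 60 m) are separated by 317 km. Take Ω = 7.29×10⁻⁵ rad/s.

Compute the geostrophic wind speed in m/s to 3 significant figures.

Coriolis parameter at 19°N:
f = 2Ω sin φ = 2 × 7.29×10⁻⁵ × sin 19° = 4.75×10⁻⁵ s⁻¹
Height gradient: |∂Z/∂n| = 60 m / 317000 m = 1.89×10⁻⁴
On a pressure surface, geostrophic balance gives V_g = (g/f)|∂Z/∂n|:
V_g = 9.81 × 1.89×10⁻⁴ / 4.75×10⁻⁵ = 39.1 m/s

39.1 m/s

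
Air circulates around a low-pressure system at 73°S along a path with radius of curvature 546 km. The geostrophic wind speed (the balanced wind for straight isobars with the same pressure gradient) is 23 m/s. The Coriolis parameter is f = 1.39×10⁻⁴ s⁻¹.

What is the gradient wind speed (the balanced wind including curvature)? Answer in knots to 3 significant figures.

35.9 knots

Around a low, centrifugal force acts outward with Coriolis, so pressure-gradient force balances both:
(1/ρ)|∂P/∂n| = fV + V²/R  →  V² + fR·V − fR·V_g = 0
With fR = 1.39×10⁻⁴ × 546×10³ m = 75.9 m/s:
V = [−fR + √((fR)² + 4 fR V_g)]/2 = [−75.9 + √(75.9² + 4×75.9×23)]/2 = 18.5 m/s
Subgeostrophic (V < V_g = 23 m/s), as expected around a low.
Converting: 18.5 m/s × 1.944 = 35.9 knots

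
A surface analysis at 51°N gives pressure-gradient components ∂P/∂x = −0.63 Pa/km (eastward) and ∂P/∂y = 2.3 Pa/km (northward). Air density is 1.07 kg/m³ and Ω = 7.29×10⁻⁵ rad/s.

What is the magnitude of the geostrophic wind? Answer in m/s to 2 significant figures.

20 m/s

Coriolis parameter at 51°N:
f = 2Ω sin φ = 2 × 7.29×10⁻⁵ × sin 51° = 1.13×10⁻⁴ s⁻¹
Component geostrophic relations (x east, y north):
u_g = −(1/(fρ)) ∂P/∂y,  v_g = (1/(fρ)) ∂P/∂x
u_g = −(2.3×10⁻³)/(1.13×10⁻⁴ × 1.07) = −19.0 m/s;  v_g = (−0.63×10⁻³)/(1.13×10⁻⁴ × 1.07) = −5.20 m/s
|V_g| = √(u_g² + v_g²) = 19.7 m/s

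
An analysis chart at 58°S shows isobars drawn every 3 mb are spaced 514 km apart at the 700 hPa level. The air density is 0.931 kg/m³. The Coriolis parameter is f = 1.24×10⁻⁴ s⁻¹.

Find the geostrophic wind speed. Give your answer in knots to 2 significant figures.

Pressure gradient: |∂P/∂n| = 300 Pa / 514000 m = 5.84×10⁻⁴ Pa/m
Geostrophic balance (pressure-gradient force = Coriolis force):
V_g = (1/(fρ)) |∂P/∂n| = 5.84×10⁻⁴ / (1.24×10⁻⁴ × 0.931) = 5.06 m/s
Converting: 5.06 m/s × 1.944 = 9.8 knots

9.8 knots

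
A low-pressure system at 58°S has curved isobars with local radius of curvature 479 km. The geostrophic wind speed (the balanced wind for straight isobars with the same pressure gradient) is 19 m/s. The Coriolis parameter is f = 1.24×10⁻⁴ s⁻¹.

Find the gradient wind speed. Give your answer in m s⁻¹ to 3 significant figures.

15.1 m s⁻¹

Around a low, centrifugal force acts outward with Coriolis, so pressure-gradient force balances both:
(1/ρ)|∂P/∂n| = fV + V²/R  →  V² + fR·V − fR·V_g = 0
With fR = 1.24×10⁻⁴ × 479×10³ m = 59.4 m/s:
V = [−fR + √((fR)² + 4 fR V_g)]/2 = [−59.4 + √(59.4² + 4×59.4×19)]/2 = 15.1 m/s
Subgeostrophic (V < V_g = 19 m/s), as expected around a low.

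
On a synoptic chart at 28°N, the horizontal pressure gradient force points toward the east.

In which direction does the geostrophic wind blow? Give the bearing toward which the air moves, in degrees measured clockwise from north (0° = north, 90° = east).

180°

The pressure-gradient force points toward the east (bearing 090°).
Geostrophic balance: in the Northern Hemisphere the Coriolis force deflects motion to the right, so the geostrophic wind blows 90° to the right of the pressure-gradient force (low pressure on the left).
Rotating 090° by 90° clockwise gives 180° — the wind blows toward the south.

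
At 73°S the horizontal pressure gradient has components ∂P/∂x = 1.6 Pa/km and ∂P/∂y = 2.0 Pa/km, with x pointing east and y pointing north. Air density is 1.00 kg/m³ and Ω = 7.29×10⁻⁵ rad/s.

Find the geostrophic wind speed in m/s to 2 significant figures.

Coriolis parameter at 73°S:
f = 2Ω sin φ = 2 × 7.29×10⁻⁵ × sin 73° = 1.39×10⁻⁴ s⁻¹
In the Southern Hemisphere f is negative: f = −1.39×10⁻⁴ s⁻¹.
Component geostrophic relations (x east, y north):
u_g = −(1/(fρ)) ∂P/∂y,  v_g = (1/(fρ)) ∂P/∂x
u_g = −(2.0×10⁻³)/(−1.39×10⁻⁴ × 1.00) = 14.3 m/s;  v_g = (1.6×10⁻³)/(−1.39×10⁻⁴ × 1.00) = −11.5 m/s
|V_g| = √(u_g² + v_g²) = 18.4 m/s

18 m/s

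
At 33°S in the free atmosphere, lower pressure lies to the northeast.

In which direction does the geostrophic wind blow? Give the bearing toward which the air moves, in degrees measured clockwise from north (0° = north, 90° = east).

315°

The pressure-gradient force points toward the northeast (bearing 045°).
Geostrophic balance: in the Southern Hemisphere the Coriolis force deflects motion to the left, so the geostrophic wind blows 90° to the left of the pressure-gradient force (low pressure on the right).
Rotating 045° by 90° counterclockwise gives 315° — the wind blows toward the northwest.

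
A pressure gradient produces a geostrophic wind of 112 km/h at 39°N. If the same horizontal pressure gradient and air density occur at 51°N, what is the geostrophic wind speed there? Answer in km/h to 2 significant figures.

With the same pressure gradient and density, V_g ∝ 1/f ∝ 1/sin φ.
V₂ = V₁ · sin φ₁ / sin φ₂ = 112 × sin 39° / sin 51°
V₂ = 112 × 0.6293/0.7771 = 91 km/h

91 km/h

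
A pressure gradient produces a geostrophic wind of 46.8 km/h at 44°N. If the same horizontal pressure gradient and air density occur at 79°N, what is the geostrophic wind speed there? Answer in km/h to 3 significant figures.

With the same pressure gradient and density, V_g ∝ 1/f ∝ 1/sin φ.
V₂ = V₁ · sin φ₁ / sin φ₂ = 46.8 × sin 44° / sin 79°
V₂ = 46.8 × 0.6947/0.9816 = 33.1 km/h

33.1 km/h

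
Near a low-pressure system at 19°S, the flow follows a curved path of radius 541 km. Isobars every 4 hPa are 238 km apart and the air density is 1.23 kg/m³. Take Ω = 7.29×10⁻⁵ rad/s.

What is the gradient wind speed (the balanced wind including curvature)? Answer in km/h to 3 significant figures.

62.0 km/h

Coriolis parameter at 19°S:
f = 2Ω sin φ = 2 × 7.29×10⁻⁵ × sin 19° = 4.75×10⁻⁵ s⁻¹
Pressure gradient: |∂P/∂n| = 400 Pa / 238000 m = 1.68×10⁻³ Pa/m
Geostrophic speed: V_g = |∂P/∂n|/(fρ) = 1.68×10⁻³/(4.75×10⁻⁵ × 1.23) = 28.8 m/s
Around a low, centrifugal force acts outward with Coriolis, so pressure-gradient force balances both:
(1/ρ)|∂P/∂n| = fV + V²/R  →  V² + fR·V − fR·V_g = 0
With fR = 4.75×10⁻⁵ × 541×10³ m = 25.7 m/s:
V = [−fR + √((fR)² + 4 fR V_g)]/2 = [−25.7 + √(25.7² + 4×25.7×28.8)]/2 = 17.2 m/s
Subgeostrophic (V < V_g = 28.8 m/s), as expected around a low.
Converting: 17.2 m/s × 3.6 = 62.0 km/h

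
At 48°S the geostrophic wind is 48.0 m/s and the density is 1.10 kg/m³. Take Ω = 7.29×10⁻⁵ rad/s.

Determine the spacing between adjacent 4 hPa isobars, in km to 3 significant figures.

69.9 km

Coriolis parameter at 48°S:
f = 2Ω sin φ = 2 × 7.29×10⁻⁵ × sin 48° = 1.08×10⁻⁴ s⁻¹
Geostrophic balance rearranged: |∂P/∂n| = f ρ V_g
|∂P/∂n| = 1.08×10⁻⁴ × 1.10 × 48.0 = 5.72×10⁻³ Pa/m
Isobar spacing: Δn = ΔP/|∂P/∂n| = 400 Pa / 5.72×10⁻³ Pa/m = 69919 m ≈ 69.9 km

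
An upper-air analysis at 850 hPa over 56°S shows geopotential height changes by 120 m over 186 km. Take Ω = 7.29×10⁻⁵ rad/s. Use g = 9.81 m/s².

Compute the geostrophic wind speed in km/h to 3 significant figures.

188 km/h

Coriolis parameter at 56°S:
f = 2Ω sin φ = 2 × 7.29×10⁻⁵ × sin 56° = 1.21×10⁻⁴ s⁻¹
Height gradient: |∂Z/∂n| = 120 m / 186000 m = 6.45×10⁻⁴
On a pressure surface, geostrophic balance gives V_g = (g/f)|∂Z/∂n|:
V_g = 9.81 × 6.45×10⁻⁴ / 1.21×10⁻⁴ = 52.4 m/s
Converting: 52.4 m/s × 3.6 = 188 km/h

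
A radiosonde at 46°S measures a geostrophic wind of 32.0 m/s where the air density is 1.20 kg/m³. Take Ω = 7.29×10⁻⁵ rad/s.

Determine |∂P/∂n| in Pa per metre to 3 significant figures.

Coriolis parameter at 46°S:
f = 2Ω sin φ = 2 × 7.29×10⁻⁵ × sin 46° = 1.05×10⁻⁴ s⁻¹
Geostrophic balance rearranged: |∂P/∂n| = f ρ V_g
|∂P/∂n| = 1.05×10⁻⁴ × 1.20 × 32.0 = 4.03×10⁻³ Pa/m

4.03×10⁻³ Pa/m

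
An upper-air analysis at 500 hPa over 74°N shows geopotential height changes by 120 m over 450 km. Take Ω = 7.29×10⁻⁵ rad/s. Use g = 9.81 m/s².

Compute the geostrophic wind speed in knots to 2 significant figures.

36 knots

Coriolis parameter at 74°N:
f = 2Ω sin φ = 2 × 7.29×10⁻⁵ × sin 74° = 1.40×10⁻⁴ s⁻¹
Height gradient: |∂Z/∂n| = 120 m / 450000 m = 2.67×10⁻⁴
On a pressure surface, geostrophic balance gives V_g = (g/f)|∂Z/∂n|:
V_g = 9.81 × 2.67×10⁻⁴ / 1.40×10⁻⁴ = 18.7 m/s
Converting: 18.7 m/s × 1.944 = 36 knots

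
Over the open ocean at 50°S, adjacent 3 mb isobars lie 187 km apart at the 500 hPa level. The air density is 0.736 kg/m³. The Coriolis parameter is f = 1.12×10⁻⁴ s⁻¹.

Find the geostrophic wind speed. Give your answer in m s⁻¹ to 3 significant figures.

Pressure gradient: |∂P/∂n| = 300 Pa / 187000 m = 1.60×10⁻³ Pa/m
Geostrophic balance (pressure-gradient force = Coriolis force):
V_g = (1/(fρ)) |∂P/∂n| = 1.60×10⁻³ / (1.12×10⁻⁴ × 0.736) = 19.5 m/s

19.5 m s⁻¹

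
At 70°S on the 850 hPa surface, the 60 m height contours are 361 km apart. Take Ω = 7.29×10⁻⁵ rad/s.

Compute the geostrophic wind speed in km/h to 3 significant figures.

42.8 km/h

Coriolis parameter at 70°S:
f = 2Ω sin φ = 2 × 7.29×10⁻⁵ × sin 70° = 1.37×10⁻⁴ s⁻¹
Height gradient: |∂Z/∂n| = 60 m / 361000 m = 1.66×10⁻⁴
On a pressure surface, geostrophic balance gives V_g = (g/f)|∂Z/∂n|:
V_g = 9.81 × 1.66×10⁻⁴ / 1.37×10⁻⁴ = 11.9 m/s
Converting: 11.9 m/s × 3.6 = 42.8 km/h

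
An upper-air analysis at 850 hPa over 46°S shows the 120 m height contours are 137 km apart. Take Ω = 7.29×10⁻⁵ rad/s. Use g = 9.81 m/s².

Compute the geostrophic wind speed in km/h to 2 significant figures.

Coriolis parameter at 46°S:
f = 2Ω sin φ = 2 × 7.29×10⁻⁵ × sin 46° = 1.05×10⁻⁴ s⁻¹
Height gradient: |∂Z/∂n| = 120 m / 137000 m = 8.76×10⁻⁴
On a pressure surface, geostrophic balance gives V_g = (g/f)|∂Z/∂n|:
V_g = 9.81 × 8.76×10⁻⁴ / 1.05×10⁻⁴ = 81.9 m/s
Converting: 81.9 m/s × 3.6 = 290 km/h

290 km/h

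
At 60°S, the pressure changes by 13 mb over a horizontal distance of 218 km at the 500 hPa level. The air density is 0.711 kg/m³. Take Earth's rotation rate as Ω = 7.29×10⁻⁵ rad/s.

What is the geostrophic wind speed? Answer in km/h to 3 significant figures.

Coriolis parameter at 60°S:
f = 2Ω sin φ = 2 × 7.29×10⁻⁵ × sin 60° = 1.26×10⁻⁴ s⁻¹
Pressure gradient: |∂P/∂n| = 1300 Pa / 218000 m = 5.96×10⁻³ Pa/m
Geostrophic balance (pressure-gradient force = Coriolis force):
V_g = (1/(fρ)) |∂P/∂n| = 5.96×10⁻³ / (1.26×10⁻⁴ × 0.711) = 66.4 m/s
Converting: 66.4 m/s × 3.6 = 239 km/h

239 km/h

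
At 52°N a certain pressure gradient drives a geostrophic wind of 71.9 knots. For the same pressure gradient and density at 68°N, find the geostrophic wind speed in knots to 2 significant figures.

With the same pressure gradient and density, V_g ∝ 1/f ∝ 1/sin φ.
V₂ = V₁ · sin φ₁ / sin φ₂ = 71.9 × sin 52° / sin 68°
V₂ = 71.9 × 0.7880/0.9272 = 61 knots

61 knots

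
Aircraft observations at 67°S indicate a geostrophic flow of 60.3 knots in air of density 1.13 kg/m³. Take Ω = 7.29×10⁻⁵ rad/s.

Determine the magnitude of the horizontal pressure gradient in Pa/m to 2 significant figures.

4.7×10⁻³ Pa/m

Coriolis parameter at 67°S:
f = 2Ω sin φ = 2 × 7.29×10⁻⁵ × sin 67° = 1.34×10⁻⁴ s⁻¹
Wind speed in SI: 60.3 knots = 31.0 m/s
Geostrophic balance rearranged: |∂P/∂n| = f ρ V_g
|∂P/∂n| = 1.34×10⁻⁴ × 1.13 × 31.0 = 4.70×10⁻³ Pa/m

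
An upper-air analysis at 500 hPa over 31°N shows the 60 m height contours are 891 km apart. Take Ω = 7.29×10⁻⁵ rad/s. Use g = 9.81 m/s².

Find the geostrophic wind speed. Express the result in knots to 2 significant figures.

17 knots

Coriolis parameter at 31°N:
f = 2Ω sin φ = 2 × 7.29×10⁻⁵ × sin 31° = 7.51×10⁻⁵ s⁻¹
Height gradient: |∂Z/∂n| = 60 m / 891000 m = 6.73×10⁻⁵
On a pressure surface, geostrophic balance gives V_g = (g/f)|∂Z/∂n|:
V_g = 9.81 × 6.73×10⁻⁵ / 7.51×10⁻⁵ = 8.80 m/s
Converting: 8.80 m/s × 1.944 = 17 knots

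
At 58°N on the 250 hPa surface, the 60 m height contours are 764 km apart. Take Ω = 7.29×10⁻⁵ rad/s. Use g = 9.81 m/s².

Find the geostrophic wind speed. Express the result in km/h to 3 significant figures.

22.4 km/h

Coriolis parameter at 58°N:
f = 2Ω sin φ = 2 × 7.29×10⁻⁵ × sin 58° = 1.24×10⁻⁴ s⁻¹
Height gradient: |∂Z/∂n| = 60 m / 764000 m = 7.85×10⁻⁵
On a pressure surface, geostrophic balance gives V_g = (g/f)|∂Z/∂n|:
V_g = 9.81 × 7.85×10⁻⁵ / 1.24×10⁻⁴ = 6.23 m/s
Converting: 6.23 m/s × 3.6 = 22.4 km/h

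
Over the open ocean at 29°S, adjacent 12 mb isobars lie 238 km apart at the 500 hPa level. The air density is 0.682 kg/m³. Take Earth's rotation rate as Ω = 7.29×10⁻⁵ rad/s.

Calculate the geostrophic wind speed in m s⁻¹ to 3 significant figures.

105 m s⁻¹

Coriolis parameter at 29°S:
f = 2Ω sin φ = 2 × 7.29×10⁻⁵ × sin 29° = 7.07×10⁻⁵ s⁻¹
Pressure gradient: |∂P/∂n| = 1200 Pa / 238000 m = 5.04×10⁻³ Pa/m
Geostrophic balance (pressure-gradient force = Coriolis force):
V_g = (1/(fρ)) |∂P/∂n| = 5.04×10⁻³ / (7.07×10⁻⁵ × 0.682) = 105 m/s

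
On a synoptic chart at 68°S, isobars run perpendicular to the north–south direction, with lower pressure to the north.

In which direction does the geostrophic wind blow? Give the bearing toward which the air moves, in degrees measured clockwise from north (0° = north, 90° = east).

The pressure-gradient force points toward the north (bearing 000°).
Geostrophic balance: in the Southern Hemisphere the Coriolis force deflects motion to the left, so the geostrophic wind blows 90° to the left of the pressure-gradient force (low pressure on the right).
Rotating 000° by 90° counterclockwise gives 270° — the wind blows toward the west.

270°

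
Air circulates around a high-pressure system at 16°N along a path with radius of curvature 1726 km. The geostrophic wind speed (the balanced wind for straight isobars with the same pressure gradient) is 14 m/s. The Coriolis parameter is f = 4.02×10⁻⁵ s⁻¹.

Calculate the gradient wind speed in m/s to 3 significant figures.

Around a high, pressure-gradient force acts outward with centrifugal, so Coriolis balances both:
fV = (1/ρ)|∂P/∂n| + V²/R  →  V² − fR·V + fR·V_g = 0
With fR = 4.02×10⁻⁵ × 1726×10³ m = 69.4 m/s:
V = [fR − √((fR)² − 4 fR V_g)]/2 = [69.4 − √(69.4² − 4×69.4×14)]/2 = 19.5 m/s
Supergeostrophic (V > V_g = 14 m/s), as expected around a high.

19.5 m/s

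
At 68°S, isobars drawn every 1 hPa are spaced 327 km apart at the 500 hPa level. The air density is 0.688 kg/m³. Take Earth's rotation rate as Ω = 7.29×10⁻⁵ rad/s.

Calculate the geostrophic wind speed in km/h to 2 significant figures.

Coriolis parameter at 68°S:
f = 2Ω sin φ = 2 × 7.29×10⁻⁵ × sin 68° = 1.35×10⁻⁴ s⁻¹
Pressure gradient: |∂P/∂n| = 100 Pa / 327000 m = 3.06×10⁻⁴ Pa/m
Geostrophic balance (pressure-gradient force = Coriolis force):
V_g = (1/(fρ)) |∂P/∂n| = 3.06×10⁻⁴ / (1.35×10⁻⁴ × 0.688) = 3.29 m/s
Converting: 3.29 m/s × 3.6 = 12 km/h

12 km/h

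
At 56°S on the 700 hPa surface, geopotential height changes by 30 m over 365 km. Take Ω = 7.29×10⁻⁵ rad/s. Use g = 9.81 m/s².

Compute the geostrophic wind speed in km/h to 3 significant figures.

24.0 km/h

Coriolis parameter at 56°S:
f = 2Ω sin φ = 2 × 7.29×10⁻⁵ × sin 56° = 1.21×10⁻⁴ s⁻¹
Height gradient: |∂Z/∂n| = 30 m / 365000 m = 8.22×10⁻⁵
On a pressure surface, geostrophic balance gives V_g = (g/f)|∂Z/∂n|:
V_g = 9.81 × 8.22×10⁻⁵ / 1.21×10⁻⁴ = 6.67 m/s
Converting: 6.67 m/s × 3.6 = 24.0 km/h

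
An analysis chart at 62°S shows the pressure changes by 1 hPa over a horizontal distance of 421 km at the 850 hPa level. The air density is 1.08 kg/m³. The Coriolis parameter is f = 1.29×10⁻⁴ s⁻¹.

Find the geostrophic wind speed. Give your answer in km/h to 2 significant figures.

Pressure gradient: |∂P/∂n| = 100 Pa / 421000 m = 2.38×10⁻⁴ Pa/m
Geostrophic balance (pressure-gradient force = Coriolis force):
V_g = (1/(fρ)) |∂P/∂n| = 2.38×10⁻⁴ / (1.29×10⁻⁴ × 1.08) = 1.70 m/s
Converting: 1.70 m/s × 3.6 = 6.1 km/h

6.1 km/h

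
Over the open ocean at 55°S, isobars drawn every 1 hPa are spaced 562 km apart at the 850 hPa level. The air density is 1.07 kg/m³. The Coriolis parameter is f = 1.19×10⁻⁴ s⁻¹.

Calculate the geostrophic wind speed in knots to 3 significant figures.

2.72 knots

Pressure gradient: |∂P/∂n| = 100 Pa / 562000 m = 1.78×10⁻⁴ Pa/m
Geostrophic balance (pressure-gradient force = Coriolis force):
V_g = (1/(fρ)) |∂P/∂n| = 1.78×10⁻⁴ / (1.19×10⁻⁴ × 1.07) = 1.40 m/s
Converting: 1.40 m/s × 1.944 = 2.72 knots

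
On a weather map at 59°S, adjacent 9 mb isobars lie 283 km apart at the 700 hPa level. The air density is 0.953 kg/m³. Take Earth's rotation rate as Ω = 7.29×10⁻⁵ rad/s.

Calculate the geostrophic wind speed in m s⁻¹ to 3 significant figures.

26.7 m s⁻¹

Coriolis parameter at 59°S:
f = 2Ω sin φ = 2 × 7.29×10⁻⁵ × sin 59° = 1.25×10⁻⁴ s⁻¹
Pressure gradient: |∂P/∂n| = 900 Pa / 283000 m = 3.18×10⁻³ Pa/m
Geostrophic balance (pressure-gradient force = Coriolis force):
V_g = (1/(fρ)) |∂P/∂n| = 3.18×10⁻³ / (1.25×10⁻⁴ × 0.953) = 26.7 m/s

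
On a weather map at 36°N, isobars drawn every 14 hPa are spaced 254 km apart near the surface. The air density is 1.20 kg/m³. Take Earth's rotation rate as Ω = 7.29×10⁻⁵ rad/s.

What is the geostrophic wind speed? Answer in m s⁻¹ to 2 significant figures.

54 m s⁻¹

Coriolis parameter at 36°N:
f = 2Ω sin φ = 2 × 7.29×10⁻⁵ × sin 36° = 8.57×10⁻⁵ s⁻¹
Pressure gradient: |∂P/∂n| = 1400 Pa / 254000 m = 5.51×10⁻³ Pa/m
Geostrophic balance (pressure-gradient force = Coriolis force):
V_g = (1/(fρ)) |∂P/∂n| = 5.51×10⁻³ / (8.57×10⁻⁵ × 1.20) = 53.6 m/s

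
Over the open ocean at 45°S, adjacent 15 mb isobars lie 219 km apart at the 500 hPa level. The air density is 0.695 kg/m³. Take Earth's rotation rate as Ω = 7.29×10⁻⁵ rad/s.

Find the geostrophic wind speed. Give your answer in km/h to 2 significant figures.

Coriolis parameter at 45°S:
f = 2Ω sin φ = 2 × 7.29×10⁻⁵ × sin 45° = 1.03×10⁻⁴ s⁻¹
Pressure gradient: |∂P/∂n| = 1500 Pa / 219000 m = 6.85×10⁻³ Pa/m
Geostrophic balance (pressure-gradient force = Coriolis force):
V_g = (1/(fρ)) |∂P/∂n| = 6.85×10⁻³ / (1.03×10⁻⁴ × 0.695) = 95.6 m/s
Converting: 95.6 m/s × 3.6 = 340 km/h

340 km/h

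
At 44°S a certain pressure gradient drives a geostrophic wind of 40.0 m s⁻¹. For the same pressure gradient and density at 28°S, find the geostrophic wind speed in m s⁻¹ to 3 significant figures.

59.2 m s⁻¹

With the same pressure gradient and density, V_g ∝ 1/f ∝ 1/sin φ.
V₂ = V₁ · sin φ₁ / sin φ₂ = 40.0 × sin 44° / sin 28°
V₂ = 40.0 × 0.6947/0.4695 = 59.2 m s⁻¹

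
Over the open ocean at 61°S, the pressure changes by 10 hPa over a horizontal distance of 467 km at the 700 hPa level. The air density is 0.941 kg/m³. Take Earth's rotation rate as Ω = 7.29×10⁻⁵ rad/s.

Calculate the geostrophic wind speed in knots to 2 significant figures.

35 knots

Coriolis parameter at 61°S:
f = 2Ω sin φ = 2 × 7.29×10⁻⁵ × sin 61° = 1.28×10⁻⁴ s⁻¹
Pressure gradient: |∂P/∂n| = 1000 Pa / 467000 m = 2.14×10⁻³ Pa/m
Geostrophic balance (pressure-gradient force = Coriolis force):
V_g = (1/(fρ)) |∂P/∂n| = 2.14×10⁻³ / (1.28×10⁻⁴ × 0.941) = 17.8 m/s
Converting: 17.8 m/s × 1.944 = 35 knots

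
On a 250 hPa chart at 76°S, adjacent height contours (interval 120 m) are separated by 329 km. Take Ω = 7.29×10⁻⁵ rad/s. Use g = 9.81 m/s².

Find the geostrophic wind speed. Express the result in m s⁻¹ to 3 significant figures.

Coriolis parameter at 76°S:
f = 2Ω sin φ = 2 × 7.29×10⁻⁵ × sin 76° = 1.41×10⁻⁴ s⁻¹
Height gradient: |∂Z/∂n| = 120 m / 329000 m = 3.65×10⁻⁴
On a pressure surface, geostrophic balance gives V_g = (g/f)|∂Z/∂n|:
V_g = 9.81 × 3.65×10⁻⁴ / 1.41×10⁻⁴ = 25.3 m/s

25.3 m s⁻¹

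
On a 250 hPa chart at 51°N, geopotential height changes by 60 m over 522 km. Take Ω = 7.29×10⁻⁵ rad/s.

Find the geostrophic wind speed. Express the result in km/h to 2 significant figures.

36 km/h

Coriolis parameter at 51°N:
f = 2Ω sin φ = 2 × 7.29×10⁻⁵ × sin 51° = 1.13×10⁻⁴ s⁻¹
Height gradient: |∂Z/∂n| = 60 m / 522000 m = 1.15×10⁻⁴
On a pressure surface, geostrophic balance gives V_g = (g/f)|∂Z/∂n|:
V_g = 9.81 × 1.15×10⁻⁴ / 1.13×10⁻⁴ = 9.95 m/s
Converting: 9.95 m/s × 3.6 = 36 km/h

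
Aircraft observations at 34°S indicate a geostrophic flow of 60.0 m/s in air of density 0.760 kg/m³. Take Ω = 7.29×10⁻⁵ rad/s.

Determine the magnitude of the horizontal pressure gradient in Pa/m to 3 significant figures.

Coriolis parameter at 34°S:
f = 2Ω sin φ = 2 × 7.29×10⁻⁵ × sin 34° = 8.15×10⁻⁵ s⁻¹
Geostrophic balance rearranged: |∂P/∂n| = f ρ V_g
|∂P/∂n| = 8.15×10⁻⁵ × 0.760 × 60.0 = 3.72×10⁻³ Pa/m

3.72×10⁻³ Pa/m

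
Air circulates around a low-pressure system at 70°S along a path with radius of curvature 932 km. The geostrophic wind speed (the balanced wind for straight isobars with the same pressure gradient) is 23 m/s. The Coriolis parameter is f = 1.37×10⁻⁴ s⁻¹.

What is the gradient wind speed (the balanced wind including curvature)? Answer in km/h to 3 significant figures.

71.6 km/h

Around a low, centrifugal force acts outward with Coriolis, so pressure-gradient force balances both:
(1/ρ)|∂P/∂n| = fV + V²/R  →  V² + fR·V − fR·V_g = 0
With fR = 1.37×10⁻⁴ × 932×10³ m = 128 m/s:
V = [−fR + √((fR)² + 4 fR V_g)]/2 = [−128 + √(128² + 4×128×23)]/2 = 19.9 m/s
Subgeostrophic (V < V_g = 23 m/s), as expected around a low.
Converting: 19.9 m/s × 3.6 = 71.6 km/h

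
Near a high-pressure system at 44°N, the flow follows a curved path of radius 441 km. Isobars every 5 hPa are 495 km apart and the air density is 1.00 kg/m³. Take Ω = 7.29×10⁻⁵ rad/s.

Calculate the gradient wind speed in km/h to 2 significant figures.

54 km/h

Coriolis parameter at 44°N:
f = 2Ω sin φ = 2 × 7.29×10⁻⁵ × sin 44° = 1.01×10⁻⁴ s⁻¹
Pressure gradient: |∂P/∂n| = 500 Pa / 495000 m = 1.01×10⁻³ Pa/m
Geostrophic speed: V_g = |∂P/∂n|/(fρ) = 1.01×10⁻³/(1.01×10⁻⁴ × 1.00) = 9.97 m/s
Around a high, pressure-gradient force acts outward with centrifugal, so Coriolis balances both:
fV = (1/ρ)|∂P/∂n| + V²/R  →  V² − fR·V + fR·V_g = 0
With fR = 1.01×10⁻⁴ × 441×10³ m = 44.7 m/s:
V = [fR − √((fR)² − 4 fR V_g)]/2 = [44.7 − √(44.7² − 4×44.7×9.97)]/2 = 15 m/s
Supergeostrophic (V > V_g = 9.97 m/s), as expected around a high.
Converting: 15 m/s × 3.6 = 54 km/h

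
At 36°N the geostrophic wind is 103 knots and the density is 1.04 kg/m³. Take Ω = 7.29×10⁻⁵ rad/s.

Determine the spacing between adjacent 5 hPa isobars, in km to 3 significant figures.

106 km

Coriolis parameter at 36°N:
f = 2Ω sin φ = 2 × 7.29×10⁻⁵ × sin 36° = 8.57×10⁻⁵ s⁻¹
Wind speed in SI: 103 knots = 53.0 m/s
Geostrophic balance rearranged: |∂P/∂n| = f ρ V_g
|∂P/∂n| = 8.57×10⁻⁵ × 1.04 × 53.0 = 4.72×10⁻³ Pa/m
Isobar spacing: Δn = ΔP/|∂P/∂n| = 500 Pa / 4.72×10⁻³ Pa/m = 105873 m ≈ 106 km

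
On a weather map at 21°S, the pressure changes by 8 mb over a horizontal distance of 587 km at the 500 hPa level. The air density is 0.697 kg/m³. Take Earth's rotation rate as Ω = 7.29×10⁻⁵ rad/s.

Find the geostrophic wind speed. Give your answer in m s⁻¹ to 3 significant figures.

Coriolis parameter at 21°S:
f = 2Ω sin φ = 2 × 7.29×10⁻⁵ × sin 21° = 5.23×10⁻⁵ s⁻¹
Pressure gradient: |∂P/∂n| = 800 Pa / 587000 m = 1.36×10⁻³ Pa/m
Geostrophic balance (pressure-gradient force = Coriolis force):
V_g = (1/(fρ)) |∂P/∂n| = 1.36×10⁻³ / (5.23×10⁻⁵ × 0.697) = 37.4 m/s

37.4 m s⁻¹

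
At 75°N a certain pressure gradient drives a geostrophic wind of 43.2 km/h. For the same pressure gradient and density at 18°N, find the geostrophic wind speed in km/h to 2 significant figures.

140 km/h

With the same pressure gradient and density, V_g ∝ 1/f ∝ 1/sin φ.
V₂ = V₁ · sin φ₁ / sin φ₂ = 43.2 × sin 75° / sin 18°
V₂ = 43.2 × 0.9659/0.3090 = 140 km/h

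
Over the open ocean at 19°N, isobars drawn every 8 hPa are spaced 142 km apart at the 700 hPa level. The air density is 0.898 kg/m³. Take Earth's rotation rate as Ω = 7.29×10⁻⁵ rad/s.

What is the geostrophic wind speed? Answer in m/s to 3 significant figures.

132 m/s

Coriolis parameter at 19°N:
f = 2Ω sin φ = 2 × 7.29×10⁻⁵ × sin 19° = 4.75×10⁻⁵ s⁻¹
Pressure gradient: |∂P/∂n| = 800 Pa / 142000 m = 5.63×10⁻³ Pa/m
Geostrophic balance (pressure-gradient force = Coriolis force):
V_g = (1/(fρ)) |∂P/∂n| = 5.63×10⁻³ / (4.75×10⁻⁵ × 0.898) = 132 m/s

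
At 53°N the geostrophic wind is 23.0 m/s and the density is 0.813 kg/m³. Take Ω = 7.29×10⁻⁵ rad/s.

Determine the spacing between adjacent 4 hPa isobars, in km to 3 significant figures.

184 km

Coriolis parameter at 53°N:
f = 2Ω sin φ = 2 × 7.29×10⁻⁵ × sin 53° = 1.16×10⁻⁴ s⁻¹
Geostrophic balance rearranged: |∂P/∂n| = f ρ V_g
|∂P/∂n| = 1.16×10⁻⁴ × 0.813 × 23.0 = 2.18×10⁻³ Pa/m
Isobar spacing: Δn = ΔP/|∂P/∂n| = 400 Pa / 2.18×10⁻³ Pa/m = 183711 m ≈ 184 km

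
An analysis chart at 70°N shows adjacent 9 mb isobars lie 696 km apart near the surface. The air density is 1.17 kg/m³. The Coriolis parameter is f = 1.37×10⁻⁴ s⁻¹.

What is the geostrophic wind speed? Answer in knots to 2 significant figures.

16 knots

Pressure gradient: |∂P/∂n| = 900 Pa / 696000 m = 1.29×10⁻³ Pa/m
Geostrophic balance (pressure-gradient force = Coriolis force):
V_g = (1/(fρ)) |∂P/∂n| = 1.29×10⁻³ / (1.37×10⁻⁴ × 1.17) = 8.07 m/s
Converting: 8.07 m/s × 1.944 = 16 knots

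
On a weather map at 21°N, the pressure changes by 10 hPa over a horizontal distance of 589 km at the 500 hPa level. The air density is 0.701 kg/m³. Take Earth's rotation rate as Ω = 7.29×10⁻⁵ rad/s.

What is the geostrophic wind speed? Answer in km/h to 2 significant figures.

170 km/h

Coriolis parameter at 21°N:
f = 2Ω sin φ = 2 × 7.29×10⁻⁵ × sin 21° = 5.23×10⁻⁵ s⁻¹
Pressure gradient: |∂P/∂n| = 1000 Pa / 589000 m = 1.70×10⁻³ Pa/m
Geostrophic balance (pressure-gradient force = Coriolis force):
V_g = (1/(fρ)) |∂P/∂n| = 1.70×10⁻³ / (5.23×10⁻⁵ × 0.701) = 46.4 m/s
Converting: 46.4 m/s × 3.6 = 170 km/h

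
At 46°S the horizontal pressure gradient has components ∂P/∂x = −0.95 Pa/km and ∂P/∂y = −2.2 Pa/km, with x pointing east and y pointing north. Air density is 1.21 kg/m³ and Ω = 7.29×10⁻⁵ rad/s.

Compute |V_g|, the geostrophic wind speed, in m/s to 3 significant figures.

18.9 m/s

Coriolis parameter at 46°S:
f = 2Ω sin φ = 2 × 7.29×10⁻⁵ × sin 46° = 1.05×10⁻⁴ s⁻¹
In the Southern Hemisphere f is negative: f = −1.05×10⁻⁴ s⁻¹.
Component geostrophic relations (x east, y north):
u_g = −(1/(fρ)) ∂P/∂y,  v_g = (1/(fρ)) ∂P/∂x
u_g = −(−2.2×10⁻³)/(−1.05×10⁻⁴ × 1.21) = −17.3 m/s;  v_g = (−0.95×10⁻³)/(−1.05×10⁻⁴ × 1.21) = 7.49 m/s
|V_g| = √(u_g² + v_g²) = 18.9 m/s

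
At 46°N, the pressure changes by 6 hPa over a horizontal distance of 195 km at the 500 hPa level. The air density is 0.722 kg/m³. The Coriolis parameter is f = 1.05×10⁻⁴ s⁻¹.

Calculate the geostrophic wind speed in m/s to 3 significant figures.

40.6 m/s

Pressure gradient: |∂P/∂n| = 600 Pa / 195000 m = 3.08×10⁻³ Pa/m
Geostrophic balance (pressure-gradient force = Coriolis force):
V_g = (1/(fρ)) |∂P/∂n| = 3.08×10⁻³ / (1.05×10⁻⁴ × 0.722) = 40.6 m/s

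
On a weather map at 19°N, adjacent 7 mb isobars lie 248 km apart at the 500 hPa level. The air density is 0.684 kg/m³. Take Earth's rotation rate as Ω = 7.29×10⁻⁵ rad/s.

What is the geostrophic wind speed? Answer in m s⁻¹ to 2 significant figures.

Coriolis parameter at 19°N:
f = 2Ω sin φ = 2 × 7.29×10⁻⁵ × sin 19° = 4.75×10⁻⁵ s⁻¹
Pressure gradient: |∂P/∂n| = 700 Pa / 248000 m = 2.82×10⁻³ Pa/m
Geostrophic balance (pressure-gradient force = Coriolis force):
V_g = (1/(fρ)) |∂P/∂n| = 2.82×10⁻³ / (4.75×10⁻⁵ × 0.684) = 86.9 m/s

87 m s⁻¹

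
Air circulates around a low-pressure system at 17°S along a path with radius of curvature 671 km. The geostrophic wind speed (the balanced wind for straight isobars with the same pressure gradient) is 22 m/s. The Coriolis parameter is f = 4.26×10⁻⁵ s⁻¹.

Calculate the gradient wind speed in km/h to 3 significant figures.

Around a low, centrifugal force acts outward with Coriolis, so pressure-gradient force balances both:
(1/ρ)|∂P/∂n| = fV + V²/R  →  V² + fR·V − fR·V_g = 0
With fR = 4.26×10⁻⁵ × 671×10³ m = 28.6 m/s:
V = [−fR + √((fR)² + 4 fR V_g)]/2 = [−28.6 + √(28.6² + 4×28.6×22)]/2 = 14.6 m/s
Subgeostrophic (V < V_g = 22 m/s), as expected around a low.
Converting: 14.6 m/s × 3.6 = 52.5 km/h

52.5 km/h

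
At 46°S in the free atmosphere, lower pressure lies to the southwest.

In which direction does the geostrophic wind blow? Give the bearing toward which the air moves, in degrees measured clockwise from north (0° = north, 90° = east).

The pressure-gradient force points toward the southwest (bearing 225°).
Geostrophic balance: in the Southern Hemisphere the Coriolis force deflects motion to the left, so the geostrophic wind blows 90° to the left of the pressure-gradient force (low pressure on the right).
Rotating 225° by 90° counterclockwise gives 135° — the wind blows toward the southeast.

135°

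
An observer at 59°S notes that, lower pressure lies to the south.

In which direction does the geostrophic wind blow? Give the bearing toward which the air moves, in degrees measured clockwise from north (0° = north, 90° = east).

090°

The pressure-gradient force points toward the south (bearing 180°).
Geostrophic balance: in the Southern Hemisphere the Coriolis force deflects motion to the left, so the geostrophic wind blows 90° to the left of the pressure-gradient force (low pressure on the right).
Rotating 180° by 90° counterclockwise gives 090° — the wind blows toward the east.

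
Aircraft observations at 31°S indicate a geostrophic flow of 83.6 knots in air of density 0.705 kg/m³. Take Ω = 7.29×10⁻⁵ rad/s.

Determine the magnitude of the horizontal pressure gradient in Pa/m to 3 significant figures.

2.28×10⁻³ Pa/m

Coriolis parameter at 31°S:
f = 2Ω sin φ = 2 × 7.29×10⁻⁵ × sin 31° = 7.51×10⁻⁵ s⁻¹
Wind speed in SI: 83.6 knots = 43.0 m/s
Geostrophic balance rearranged: |∂P/∂n| = f ρ V_g
|∂P/∂n| = 7.51×10⁻⁵ × 0.705 × 43.0 = 2.28×10⁻³ Pa/m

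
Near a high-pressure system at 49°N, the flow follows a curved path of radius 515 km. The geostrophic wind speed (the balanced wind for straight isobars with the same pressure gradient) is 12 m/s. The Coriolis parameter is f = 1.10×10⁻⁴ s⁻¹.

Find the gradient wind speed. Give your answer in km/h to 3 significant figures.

Around a high, pressure-gradient force acts outward with centrifugal, so Coriolis balances both:
fV = (1/ρ)|∂P/∂n| + V²/R  →  V² − fR·V + fR·V_g = 0
With fR = 1.10×10⁻⁴ × 515×10³ m = 56.6 m/s:
V = [fR − √((fR)² − 4 fR V_g)]/2 = [56.6 − √(56.6² − 4×56.6×12)]/2 = 17.3 m/s
Supergeostrophic (V > V_g = 12 m/s), as expected around a high.
Converting: 17.3 m/s × 3.6 = 62.1 km/h

62.1 km/h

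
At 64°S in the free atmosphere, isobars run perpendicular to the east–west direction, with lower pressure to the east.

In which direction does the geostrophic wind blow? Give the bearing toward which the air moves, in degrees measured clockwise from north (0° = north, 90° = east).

000°

The pressure-gradient force points toward the east (bearing 090°).
Geostrophic balance: in the Southern Hemisphere the Coriolis force deflects motion to the left, so the geostrophic wind blows 90° to the left of the pressure-gradient force (low pressure on the right).
Rotating 090° by 90° counterclockwise gives 000° — the wind blows toward the north.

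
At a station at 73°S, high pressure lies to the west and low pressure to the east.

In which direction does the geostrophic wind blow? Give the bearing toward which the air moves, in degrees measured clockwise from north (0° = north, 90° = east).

000°

The pressure-gradient force points toward the east (bearing 090°).
Geostrophic balance: in the Southern Hemisphere the Coriolis force deflects motion to the left, so the geostrophic wind blows 90° to the left of the pressure-gradient force (low pressure on the right).
Rotating 090° by 90° counterclockwise gives 000° — the wind blows toward the north.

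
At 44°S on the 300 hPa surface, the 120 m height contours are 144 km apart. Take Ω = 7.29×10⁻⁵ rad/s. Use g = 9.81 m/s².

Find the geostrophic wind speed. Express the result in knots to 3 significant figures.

157 knots

Coriolis parameter at 44°S:
f = 2Ω sin φ = 2 × 7.29×10⁻⁵ × sin 44° = 1.01×10⁻⁴ s⁻¹
Height gradient: |∂Z/∂n| = 120 m / 144000 m = 8.33×10⁻⁴
On a pressure surface, geostrophic balance gives V_g = (g/f)|∂Z/∂n|:
V_g = 9.81 × 8.33×10⁻⁴ / 1.01×10⁻⁴ = 80.7 m/s
Converting: 80.7 m/s × 1.944 = 157 knots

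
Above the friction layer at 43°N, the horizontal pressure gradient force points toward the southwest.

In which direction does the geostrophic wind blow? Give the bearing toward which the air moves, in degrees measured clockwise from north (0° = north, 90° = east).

The pressure-gradient force points toward the southwest (bearing 225°).
Geostrophic balance: in the Northern Hemisphere the Coriolis force deflects motion to the right, so the geostrophic wind blows 90° to the right of the pressure-gradient force (low pressure on the left).
Rotating 225° by 90° clockwise gives 315° — the wind blows toward the northwest.

315°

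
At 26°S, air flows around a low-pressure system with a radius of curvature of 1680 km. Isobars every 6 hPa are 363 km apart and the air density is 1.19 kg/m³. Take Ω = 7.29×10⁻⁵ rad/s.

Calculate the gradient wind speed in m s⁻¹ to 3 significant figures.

Coriolis parameter at 26°S:
f = 2Ω sin φ = 2 × 7.29×10⁻⁵ × sin 26° = 6.39×10⁻⁵ s⁻¹
Pressure gradient: |∂P/∂n| = 600 Pa / 363000 m = 1.65×10⁻³ Pa/m
Geostrophic speed: V_g = |∂P/∂n|/(fρ) = 1.65×10⁻³/(6.39×10⁻⁵ × 1.19) = 21.7 m/s
Around a low, centrifugal force acts outward with Coriolis, so pressure-gradient force balances both:
(1/ρ)|∂P/∂n| = fV + V²/R  →  V² + fR·V − fR·V_g = 0
With fR = 6.39×10⁻⁵ × 1680×10³ m = 107 m/s:
V = [−fR + √((fR)² + 4 fR V_g)]/2 = [−107 + √(107² + 4×107×21.7)]/2 = 18.5 m/s
Subgeostrophic (V < V_g = 21.7 m/s), as expected around a low.

18.5 m s⁻¹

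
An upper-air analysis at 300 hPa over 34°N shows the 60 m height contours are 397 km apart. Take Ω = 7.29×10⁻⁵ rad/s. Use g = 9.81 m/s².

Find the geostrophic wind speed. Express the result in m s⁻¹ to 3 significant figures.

18.2 m s⁻¹

Coriolis parameter at 34°N:
f = 2Ω sin φ = 2 × 7.29×10⁻⁵ × sin 34° = 8.15×10⁻⁵ s⁻¹
Height gradient: |∂Z/∂n| = 60 m / 397000 m = 1.51×10⁻⁴
On a pressure surface, geostrophic balance gives V_g = (g/f)|∂Z/∂n|:
V_g = 9.81 × 1.51×10⁻⁴ / 8.15×10⁻⁵ = 18.2 m/s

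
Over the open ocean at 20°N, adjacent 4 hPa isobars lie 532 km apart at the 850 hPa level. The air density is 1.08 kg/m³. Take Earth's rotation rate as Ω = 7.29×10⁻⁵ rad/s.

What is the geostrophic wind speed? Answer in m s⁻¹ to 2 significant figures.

Coriolis parameter at 20°N:
f = 2Ω sin φ = 2 × 7.29×10⁻⁵ × sin 20° = 4.99×10⁻⁵ s⁻¹
Pressure gradient: |∂P/∂n| = 400 Pa / 532000 m = 7.52×10⁻⁴ Pa/m
Geostrophic balance (pressure-gradient force = Coriolis force):
V_g = (1/(fρ)) |∂P/∂n| = 7.52×10⁻⁴ / (4.99×10⁻⁵ × 1.08) = 14.0 m/s

14 m s⁻¹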